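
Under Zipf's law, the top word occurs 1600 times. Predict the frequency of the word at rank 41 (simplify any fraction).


Zipf's law: freq(rank) = f1 / rank
f1 = 1600, rank = 41
freq = 1600 / 41
GCD(1600, 41) = 1
Simplified: 1600/41

1600/41


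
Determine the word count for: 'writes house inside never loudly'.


Counting words by splitting on spaces:
  Word 1: 'writes'
  Word 2: 'house'
  Word 3: 'inside'
  Word 4: 'never'
  Word 5: 'loudly'
Total words: 5

5


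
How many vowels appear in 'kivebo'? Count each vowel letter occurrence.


Scanning each character of 'kivebo':
  Position 1: 'k' -> consonant (running count: 0)
  Position 2: 'i' -> vowel (running count: 1)
  Position 3: 'v' -> consonant (running count: 1)
  Position 4: 'e' -> vowel (running count: 2)
  Position 5: 'b' -> consonant (running count: 2)
  Position 6: 'o' -> vowel (running count: 3)
Total vowels: 3

3


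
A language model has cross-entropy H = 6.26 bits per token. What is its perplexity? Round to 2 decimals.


Perplexity formula: PP = 2^H
H = 6.26
PP = 2^6.26
Decompose: 2^6.26 = 2^6 * 2^0.26
2^6 = 64, 2^0.26 ~ 1.1974787
PP ~ 64 * 1.1974787 = 76.6386368
Rounded to 2 decimals: 76.64

76.64


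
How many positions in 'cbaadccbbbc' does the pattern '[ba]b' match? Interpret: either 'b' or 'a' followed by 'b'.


Pattern: [ba]b means either 'b' or 'a' followed by 'b'.
Scanning 'cbaadccbbbc' position-by-position:
  Pos 0: window 'cb' -> no
  Pos 1: window 'ba' -> no
  Pos 2: window 'aa' -> no
  Pos 3: window 'ad' -> no
  Pos 4: window 'dc' -> no
  Pos 5: window 'cc' -> no
  Pos 6: window 'cb' -> no
  Pos 7: window 'bb' -> MATCH
  Pos 8: window 'bb' -> MATCH
  Pos 9: window 'bc' -> no
  Pos 10: window 'c' -> no
Total matches: 2

2


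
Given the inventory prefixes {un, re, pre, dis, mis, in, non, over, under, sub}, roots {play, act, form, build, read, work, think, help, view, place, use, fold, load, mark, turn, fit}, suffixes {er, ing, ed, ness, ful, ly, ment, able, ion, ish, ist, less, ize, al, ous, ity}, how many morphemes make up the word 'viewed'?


Segmenting 'viewed' against the inventory:
  'view' -> root (morpheme 1)
  'ed' -> suffix (morpheme 2)
Total morphemes: 2

2


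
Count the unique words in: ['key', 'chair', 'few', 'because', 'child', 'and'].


Listing all tokens and tracking unique types:
  Token 1: 'key' -> NEW (unique so far: 1)
  Token 2: 'chair' -> NEW (unique so far: 2)
  Token 3: 'few' -> NEW (unique so far: 3)
  Token 4: 'because' -> NEW (unique so far: 4)
  Token 5: 'child' -> NEW (unique so far: 5)
  Token 6: 'and' -> NEW (unique so far: 6)
Unique types: ('and', 'because', 'chair', 'child', 'few', 'key')
Vocabulary size: 6

6


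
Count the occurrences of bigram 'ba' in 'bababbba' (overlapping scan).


Scanning 'bababbba' for bigram 'ba':
  Position 0: 'ba' -> MATCH
  Position 1: 'ab' -> no
  Position 2: 'ba' -> MATCH
  Position 3: 'ab' -> no
  Position 4: 'bb' -> no
  Position 5: 'bb' -> no
  Position 6: 'ba' -> MATCH
Total matches: 3

3


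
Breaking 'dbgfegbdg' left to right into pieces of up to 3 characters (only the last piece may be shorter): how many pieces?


'dbgfegbdg' has 9 characters.
Chunking with max size 3:
  Chunk 1: 'dbg' (positions 0-2)
  Chunk 2: 'feg' (positions 3-5)
  Chunk 3: 'bdg' (positions 6-8)
Total chunks: ceil(9 / 3) = 3

3


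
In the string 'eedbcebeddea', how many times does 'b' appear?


Scanning 'eedbcebeddea' for 'b':
  Position 3: 'b' -> MATCH (count: 1)
  Position 6: 'b' -> MATCH (count: 2)
Total occurrences of 'b': 2

2


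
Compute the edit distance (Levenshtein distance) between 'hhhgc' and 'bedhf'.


Building DP table for s1='hhhgc' (len 5) and s2='bedhf' (len 5):
       b  e  d  h  f
    0  1  2  3  4  5
  h 1  1  2  3  3  4
  h 2  2  2  3  3  4
  h 3  3  3  3  3  4
  g 4  4  4  4  4  4
  c 5  5  5  5  5  5
Edit distance = dp[5][5] = 5

5


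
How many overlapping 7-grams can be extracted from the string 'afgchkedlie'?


String 'afgchkedlie' has length L = 11.
Number of overlapping n-grams = L - n + 1
Substituting: 11 - 7 + 1 = 5

5


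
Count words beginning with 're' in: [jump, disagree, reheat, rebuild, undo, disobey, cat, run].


Checking each word for prefix 're':
  'jump' -> no (count: 0)
  'disagree' -> no (count: 0)
  'reheat' -> YES, starts with 're' (count: 1)
  'rebuild' -> YES, starts with 're' (count: 2)
  'undo' -> no (count: 2)
  'disobey' -> no (count: 2)
  'cat' -> no (count: 2)
  'run' -> no (count: 2)
Total with prefix 're': 2

2


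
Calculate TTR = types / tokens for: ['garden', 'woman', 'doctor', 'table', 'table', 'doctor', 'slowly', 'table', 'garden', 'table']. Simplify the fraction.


Tokens: 10
Unique types: ('doctor', 'garden', 'slowly', 'table', 'woman') = 5
TTR = 5/10
Simplify: divide both by 5 -> 1/2
TTR = 1/2

1/2


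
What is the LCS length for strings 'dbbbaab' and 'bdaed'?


DP table for LCS of 'dbbbaab' and 'bdaed':
       b  d  a  e  d
    0  0  0  0  0  0
  d 0  0  1  1  1  1
  b 0  1  1  1  1  1
  b 0  1  1  1  1  1
  b 0  1  1  1  1  1
  a 0  1  1  2  2  2
  a 0  1  1  2  2  2
  b 0  1  1  2  2  2
LCS: 'da'
LCS length = 2

2


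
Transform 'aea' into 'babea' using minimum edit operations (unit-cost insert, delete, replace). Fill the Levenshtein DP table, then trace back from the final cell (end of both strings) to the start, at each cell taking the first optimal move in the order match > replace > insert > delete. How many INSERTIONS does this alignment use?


Edit distance = 2. Backtracking from cell (3, 5) with preference match > replace > insert > delete,
then listing the resulting alignment 'aea' -> 'babea' left to right:
  Step 1: insert 'b' [insertion #1]
  Step 2: keep 'a'
  Step 3: insert 'b' [insertion #2]
  Step 4: keep 'e'
  Step 5: keep 'a'
Total insertions: 2

2


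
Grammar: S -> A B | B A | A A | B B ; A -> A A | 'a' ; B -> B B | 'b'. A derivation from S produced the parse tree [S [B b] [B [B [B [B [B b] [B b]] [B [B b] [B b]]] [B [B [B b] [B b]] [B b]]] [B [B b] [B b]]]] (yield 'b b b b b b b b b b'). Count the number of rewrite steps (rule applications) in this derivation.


Every bracketed nonterminal node [X ...] in the tree is produced by exactly one rule application.
Reading the tree off as a leftmost derivation:
  Step 1: S  =>  B B   (applied S -> B B)
  Step 2: B B  =>  b B   (applied B -> b)
  Step 3: b B  =>  b B B   (applied B -> B B)
  Step 4: b B B  =>  b B B B   (applied B -> B B)
  Step 5: b B B B  =>  b B B B B   (applied B -> B B)
  Step 6: b B B B B  =>  b B B B B B   (applied B -> B B)
  Step 7: b B B B B B  =>  b b B B B B   (applied B -> b)
  Step 8: b b B B B B  =>  b b b B B B   (applied B -> b)
  Step 9: b b b B B B  =>  b b b B B B B   (applied B -> B B)
  Step 10: b b b B B B B  =>  b b b b B B B   (applied B -> b)
  Step 11: b b b b B B B  =>  b b b b b B B   (applied B -> b)
  Step 12: b b b b b B B  =>  b b b b b B B B   (applied B -> B B)
  Step 13: b b b b b B B B  =>  b b b b b B B B B   (applied B -> B B)
  Step 14: b b b b b B B B B  =>  b b b b b b B B B   (applied B -> b)
  Step 15: b b b b b b B B B  =>  b b b b b b b B B   (applied B -> b)
  Step 16: b b b b b b b B B  =>  b b b b b b b b B   (applied B -> b)
  Step 17: b b b b b b b b B  =>  b b b b b b b b B B   (applied B -> B B)
  Step 18: b b b b b b b b B B  =>  b b b b b b b b b B   (applied B -> b)
  Step 19: b b b b b b b b b B  =>  b b b b b b b b b b   (applied B -> b)
Final yield: b b b b b b b b b b
Total rewrite steps: 19

19


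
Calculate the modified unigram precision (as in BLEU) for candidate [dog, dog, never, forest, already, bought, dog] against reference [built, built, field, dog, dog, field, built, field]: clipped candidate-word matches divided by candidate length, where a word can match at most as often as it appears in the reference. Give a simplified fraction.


Reference word counts: {'built': 3, 'dog': 2, 'field': 3}
Checking each candidate word (with clipping):
  'dog' -> in reference (ref count 2, used 1/2) -> match (matches: 1)
  'dog' -> in reference (ref count 2, used 2/2) -> match (matches: 2)
  'never' -> not in reference -> no match (matches: 2)
  'forest' -> not in reference -> no match (matches: 2)
  'already' -> not in reference -> no match (matches: 2)
  'bought' -> not in reference -> no match (matches: 2)
  'dog' -> ref count 2 already used up (2/2) -> clipped, no match (matches: 2)
Clipped matches: 2, Candidate length: 7
Precision = 2/7

2/7


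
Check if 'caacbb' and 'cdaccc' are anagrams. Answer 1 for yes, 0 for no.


Sort characters of 'caacbb': 'aabbcc'
Sort characters of 'cdaccc': 'accccd'
Sorted forms differ -> they are NOT anagrams
Result: 0

0


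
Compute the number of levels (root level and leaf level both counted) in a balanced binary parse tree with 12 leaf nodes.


In a balanced binary tree with n leaves the deepest leaf is ceil(log2(n)) edges below the root,
so counting node levels inclusive of root and leaves gives ceil(log2(n)) + 1 levels.
log2(12) = 3.5850
ceil(3.5850) = 4
levels = 4 + 1 = 5

5


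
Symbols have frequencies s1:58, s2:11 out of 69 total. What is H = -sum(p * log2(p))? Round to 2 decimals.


Computing entropy H = -sum(p_i * log2(p_i)):
  s1: p = 58/69 = 0.8406, -p*log2(p) = 0.2106
  s2: p = 11/69 = 0.1594, -p*log2(p) = 0.4223
H = sum of terms = 0.6329
Rounded to 2 decimals: 0.63

0.63


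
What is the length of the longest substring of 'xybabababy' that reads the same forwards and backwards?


Scanning 'xybabababy' for palindromic substrings.
Substring at positions 1-9: 'ybabababy'.
Check: reverse('ybabababy') = 'ybabababy' -> palindrome confirmed.
Neighbouring characters ('x' / '-') break symmetry, so it cannot extend further.
No longer palindromic substring exists; longest length = 9

9


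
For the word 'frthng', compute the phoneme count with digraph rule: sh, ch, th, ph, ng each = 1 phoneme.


Parsing 'frthng' greedily, digraphs first:
  'f' -> consonant phoneme (phonemes so far: 1)
  'r' -> consonant phoneme (phonemes so far: 2)
  'th' -> digraph (1 consonant phoneme) (phonemes so far: 3)
  'ng' -> digraph (1 consonant phoneme) (phonemes so far: 4)
Total phonemes: 4

4


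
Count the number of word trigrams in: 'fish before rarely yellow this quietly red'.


Word trigrams from [7] words:
  Trigram 1: (fish before rarely)
  Trigram 2: (before rarely yellow)
  Trigram 3: (rarely yellow this)
  Trigram 4: (yellow this quietly)
  Trigram 5: (this quietly red)
Total word trigrams: 7 - 2 = 5

5


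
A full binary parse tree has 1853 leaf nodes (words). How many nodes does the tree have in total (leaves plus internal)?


Leaf nodes (terminals): 1853
Internal nodes = n - 1 = 1853 - 1 = 1852
Total = leaves + internal = 1853 + 1852 = 3705

3705


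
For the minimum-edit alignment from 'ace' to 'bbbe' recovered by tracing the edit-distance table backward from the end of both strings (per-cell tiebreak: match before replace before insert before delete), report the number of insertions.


Edit distance = 3. Backtracking from cell (3, 4) with preference match > replace > insert > delete,
then listing the resulting alignment 'ace' -> 'bbbe' left to right:
  Step 1: insert 'b' [insertion #1]
  Step 2: replace a->b
  Step 3: replace c->b
  Step 4: keep 'e'
Total insertions: 1

1


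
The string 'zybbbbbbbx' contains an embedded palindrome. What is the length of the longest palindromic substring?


Scanning 'zybbbbbbbx' for palindromic substrings.
Substring at positions 2-8: 'bbbbbbb'.
Check: reverse('bbbbbbb') = 'bbbbbbb' -> palindrome confirmed.
Neighbouring characters ('y' / 'x') break symmetry, so it cannot extend further.
No longer palindromic substring exists; longest length = 7

7


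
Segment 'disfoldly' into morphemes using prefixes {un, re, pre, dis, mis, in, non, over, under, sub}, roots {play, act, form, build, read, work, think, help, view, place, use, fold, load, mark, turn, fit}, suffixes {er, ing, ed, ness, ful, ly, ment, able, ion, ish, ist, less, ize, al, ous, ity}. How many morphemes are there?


Segmenting 'disfoldly' against the inventory:
  'dis' -> prefix (morpheme 1)
  'fold' -> root (morpheme 2)
  'ly' -> suffix (morpheme 3)
Total morphemes: 3

3


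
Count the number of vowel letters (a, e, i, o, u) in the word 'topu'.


Scanning each character of 'topu':
  Position 1: 't' -> consonant (running count: 0)
  Position 2: 'o' -> vowel (running count: 1)
  Position 3: 'p' -> consonant (running count: 1)
  Position 4: 'u' -> vowel (running count: 2)
Total vowels: 2

2


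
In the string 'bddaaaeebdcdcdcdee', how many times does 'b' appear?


Scanning 'bddaaaeebdcdcdcdee' for 'b':
  Position 0: 'b' -> MATCH (count: 1)
  Position 8: 'b' -> MATCH (count: 2)
Total occurrences of 'b': 2

2


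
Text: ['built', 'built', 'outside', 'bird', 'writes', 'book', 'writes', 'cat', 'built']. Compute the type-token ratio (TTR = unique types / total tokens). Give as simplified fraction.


Tokens: 9
Unique types: ('bird', 'book', 'built', 'cat', 'outside', 'writes') = 6
TTR = 6/9
Simplify: divide both by 3 -> 2/3
TTR = 2/3

2/3


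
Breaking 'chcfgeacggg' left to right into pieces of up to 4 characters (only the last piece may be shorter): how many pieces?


'chcfgeacggg' has 11 characters.
Chunking with max size 4:
  Chunk 1: 'chcf' (positions 0-3)
  Chunk 2: 'geac' (positions 4-7)
  Chunk 3: 'ggg' (positions 8-10)
Total chunks: ceil(11 / 4) = 3

3


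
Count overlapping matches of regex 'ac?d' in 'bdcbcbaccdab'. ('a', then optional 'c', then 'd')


Pattern: ac?d means 'a', then optional 'c', then 'd'.
Scanning 'bdcbcbaccdab' position-by-position:
  Pos 0: window 'bdc' -> no
  Pos 1: window 'dcb' -> no
  Pos 2: window 'cbc' -> no
  Pos 3: window 'bcb' -> no
  Pos 4: window 'cba' -> no
  Pos 5: window 'bac' -> no
  Pos 6: window 'acc' -> no
  Pos 7: window 'ccd' -> no
  Pos 8: window 'cda' -> no
  Pos 9: window 'dab' -> no
  Pos 10: window 'ab' -> no
  Pos 11: window 'b' -> no
Total matches: 0

0


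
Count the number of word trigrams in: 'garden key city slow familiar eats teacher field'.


Word trigrams from [8] words:
  Trigram 1: (garden key city)
  Trigram 2: (key city slow)
  Trigram 3: (city slow familiar)
  Trigram 4: (slow familiar eats)
  Trigram 5: (familiar eats teacher)
  Trigram 6: (eats teacher field)
Total word trigrams: 8 - 2 = 6

6


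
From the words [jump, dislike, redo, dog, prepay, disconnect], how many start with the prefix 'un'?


Checking each word for prefix 'un':
  'jump' -> no (count: 0)
  'dislike' -> no (count: 0)
  'redo' -> no (count: 0)
  'dog' -> no (count: 0)
  'prepay' -> no (count: 0)
  'disconnect' -> no (count: 0)
Total with prefix 'un': 0

0


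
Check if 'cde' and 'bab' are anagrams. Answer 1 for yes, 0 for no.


Sort characters of 'cde': 'cde'
Sort characters of 'bab': 'abb'
Sorted forms differ -> they are NOT anagrams
Result: 0

0


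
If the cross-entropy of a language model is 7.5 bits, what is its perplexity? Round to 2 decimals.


Perplexity formula: PP = 2^H
H = 7.5
PP = 2^7.5
Decompose: 2^7.5 = 2^7 * 2^0.5 = 2^7 * sqrt(2)
2^7 = 128, sqrt(2) ~ 1.4142136
PP ~ 128 * 1.4142136 = 181.0193408
Rounded to 2 decimals: 181.02

181.02


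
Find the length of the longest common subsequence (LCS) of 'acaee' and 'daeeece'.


DP table for LCS of 'acaee' and 'daeeece':
       d  a  e  e  e  c  e
    0  0  0  0  0  0  0  0
  a 0  0  1  1  1  1  1  1
  c 0  0  1  1  1  1  2  2
  a 0  0  1  1  1  1  2  2
  e 0  0  1  2  2  2  2  3
  e 0  0  1  2  3  3  3  3
LCS: 'ace'
LCS length = 3

3


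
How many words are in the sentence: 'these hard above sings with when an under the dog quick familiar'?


Counting words by splitting on spaces:
  Word 1: 'these'
  Word 2: 'hard'
  Word 3: 'above'
  Word 4: 'sings'
  Word 5: 'with'
  Word 6: 'when'
  Word 7: 'an'
  Word 8: 'under'
  Word 9: 'the'
  Word 10: 'dog'
  Word 11: 'quick'
  Word 12: 'familiar'
Total words: 12

12


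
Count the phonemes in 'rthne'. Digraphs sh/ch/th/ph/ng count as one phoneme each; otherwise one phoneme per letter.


Parsing 'rthne' greedily, digraphs first:
  'r' -> consonant phoneme (phonemes so far: 1)
  'th' -> digraph (1 consonant phoneme) (phonemes so far: 2)
  'n' -> consonant phoneme (phonemes so far: 3)
  'e' -> vowel phoneme (phonemes so far: 4)
Total phonemes: 4

4


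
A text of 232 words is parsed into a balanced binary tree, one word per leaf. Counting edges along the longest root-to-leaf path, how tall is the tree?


In a balanced binary tree with n leaves the deepest leaf is ceil(log2(n)) edges below the root.
log2(232) = 7.8580
ceil(7.8580) = 8
height (edges) = 8

8


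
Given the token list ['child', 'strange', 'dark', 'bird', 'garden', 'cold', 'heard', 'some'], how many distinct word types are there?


Listing all tokens and tracking unique types:
  Token 1: 'child' -> NEW (unique so far: 1)
  Token 2: 'strange' -> NEW (unique so far: 2)
  Token 3: 'dark' -> NEW (unique so far: 3)
  Token 4: 'bird' -> NEW (unique so far: 4)
  Token 5: 'garden' -> NEW (unique so far: 5)
  Token 6: 'cold' -> NEW (unique so far: 6)
  Token 7: 'heard' -> NEW (unique so far: 7)
  Token 8: 'some' -> NEW (unique so far: 8)
Unique types: ('bird', 'child', 'cold', 'dark', 'garden', 'heard', 'some', 'strange')
Vocabulary size: 8

8


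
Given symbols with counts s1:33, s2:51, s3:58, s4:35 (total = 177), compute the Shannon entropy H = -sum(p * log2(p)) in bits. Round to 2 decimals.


Computing entropy H = -sum(p_i * log2(p_i)):
  s1: p = 33/177 = 0.1864, -p*log2(p) = 0.4518
  s2: p = 51/177 = 0.2881, -p*log2(p) = 0.5173
  s3: p = 58/177 = 0.3277, -p*log2(p) = 0.5274
  s4: p = 35/177 = 0.1977, -p*log2(p) = 0.4624
H = sum of terms = 1.9589
Rounded to 2 decimals: 1.96

1.96


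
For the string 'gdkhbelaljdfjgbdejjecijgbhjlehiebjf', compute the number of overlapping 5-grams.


String 'gdkhbelaljdfjgbdejjecijgbhjlehiebjf' has length L = 35.
Number of overlapping n-grams = L - n + 1
Substituting: 35 - 5 + 1 = 31

31


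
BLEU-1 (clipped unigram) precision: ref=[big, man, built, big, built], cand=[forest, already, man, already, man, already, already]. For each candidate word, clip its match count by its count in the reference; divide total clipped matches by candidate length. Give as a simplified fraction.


Reference word counts: {'big': 2, 'built': 2, 'man': 1}
Checking each candidate word (with clipping):
  'forest' -> not in reference -> no match (matches: 0)
  'already' -> not in reference -> no match (matches: 0)
  'man' -> in reference (ref count 1, used 1/1) -> match (matches: 1)
  'already' -> not in reference -> no match (matches: 1)
  'man' -> ref count 1 already used up (1/1) -> clipped, no match (matches: 1)
  'already' -> not in reference -> no match (matches: 1)
  'already' -> not in reference -> no match (matches: 1)
Clipped matches: 1, Candidate length: 7
Precision = 1/7

1/7


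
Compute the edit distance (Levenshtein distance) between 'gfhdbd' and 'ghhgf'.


Building DP table for s1='gfhdbd' (len 6) and s2='ghhgf' (len 5):
       g  h  h  g  f
    0  1  2  3  4  5
  g 1  0  1  2  3  4
  f 2  1  1  2  3  3
  h 3  2  1  1  2  3
  d 4  3  2  2  2  3
  b 5  4  3  3  3  3
  d 6  5  4  4  4  4
Edit distance = dp[6][5] = 4

4


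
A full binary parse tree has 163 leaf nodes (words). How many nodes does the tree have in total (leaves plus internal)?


Leaf nodes (terminals): 163
Internal nodes = n - 1 = 163 - 1 = 162
Total = leaves + internal = 163 + 162 = 325

325


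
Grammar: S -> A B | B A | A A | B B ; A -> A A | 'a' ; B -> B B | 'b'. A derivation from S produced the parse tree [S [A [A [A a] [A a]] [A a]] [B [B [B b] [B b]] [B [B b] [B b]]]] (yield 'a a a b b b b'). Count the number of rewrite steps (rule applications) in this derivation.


Every bracketed nonterminal node [X ...] in the tree is produced by exactly one rule application.
Reading the tree off as a leftmost derivation:
  Step 1: S  =>  A B   (applied S -> A B)
  Step 2: A B  =>  A A B   (applied A -> A A)
  Step 3: A A B  =>  A A A B   (applied A -> A A)
  Step 4: A A A B  =>  a A A B   (applied A -> a)
  Step 5: a A A B  =>  a a A B   (applied A -> a)
  Step 6: a a A B  =>  a a a B   (applied A -> a)
  Step 7: a a a B  =>  a a a B B   (applied B -> B B)
  Step 8: a a a B B  =>  a a a B B B   (applied B -> B B)
  Step 9: a a a B B B  =>  a a a b B B   (applied B -> b)
  Step 10: a a a b B B  =>  a a a b b B   (applied B -> b)
  Step 11: a a a b b B  =>  a a a b b B B   (applied B -> B B)
  Step 12: a a a b b B B  =>  a a a b b b B   (applied B -> b)
  Step 13: a a a b b b B  =>  a a a b b b b   (applied B -> b)
Final yield: a a a b b b b
Total rewrite steps: 13

13


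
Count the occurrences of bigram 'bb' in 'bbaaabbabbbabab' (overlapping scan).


Scanning 'bbaaabbabbbabab' for bigram 'bb':
  Position 0: 'bb' -> MATCH
  Position 1: 'ba' -> no
  Position 2: 'aa' -> no
  Position 3: 'aa' -> no
  Position 4: 'ab' -> no
  Position 5: 'bb' -> MATCH
  Position 6: 'ba' -> no
  Position 7: 'ab' -> no
  Position 8: 'bb' -> MATCH
  Position 9: 'bb' -> MATCH
  Position 10: 'ba' -> no
  Position 11: 'ab' -> no
  Position 12: 'ba' -> no
  Position 13: 'ab' -> no
Total matches: 4

4


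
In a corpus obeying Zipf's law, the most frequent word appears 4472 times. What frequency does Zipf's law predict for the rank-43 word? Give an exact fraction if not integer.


Zipf's law: freq(rank) = f1 / rank
f1 = 4472, rank = 43
freq = 4472 / 43
= 104

104


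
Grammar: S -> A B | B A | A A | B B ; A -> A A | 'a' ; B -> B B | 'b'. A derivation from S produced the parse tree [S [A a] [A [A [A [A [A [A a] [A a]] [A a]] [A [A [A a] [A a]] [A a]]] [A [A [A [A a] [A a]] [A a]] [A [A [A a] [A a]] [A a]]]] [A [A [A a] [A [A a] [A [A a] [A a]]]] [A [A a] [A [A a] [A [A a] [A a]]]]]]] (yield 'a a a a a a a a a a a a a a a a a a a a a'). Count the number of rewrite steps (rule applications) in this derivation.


Every bracketed nonterminal node [X ...] in the tree is produced by exactly one rule application.
Reading the tree off as a leftmost derivation:
  Step 1: S  =>  A A   (applied S -> A A)
  Step 2: A A  =>  a A   (applied A -> a)
  Step 3: a A  =>  a A A   (applied A -> A A)
  Step 4: a A A  =>  a A A A   (applied A -> A A)
  Step 5: a A A A  =>  a A A A A   (applied A -> A A)
  Step 6: a A A A A  =>  a A A A A A   (applied A -> A A)
  Step 7: a A A A A A  =>  a A A A A A A   (applied A -> A A)
  Step 8: a A A A A A A  =>  a a A A A A A   (applied A -> a)
  Step 9: a a A A A A A  =>  a a a A A A A   (applied A -> a)
  Step 10: a a a A A A A  =>  a a a a A A A   (applied A -> a)
  Step 11: a a a a A A A  =>  a a a a A A A A   (applied A -> A A)
  Step 12: a a a a A A A A  =>  a a a a A A A A A   (applied A -> A A)
  Step 13: a a a a A A A A A  =>  a a a a a A A A A   (applied A -> a)
  Step 14: a a a a a A A A A  =>  a a a a a a A A A   (applied A -> a)
  Step 15: a a a a a a A A A  =>  a a a a a a a A A   (applied A -> a)
  Step 16: a a a a a a a A A  =>  a a a a a a a A A A   (applied A -> A A)
  Step 17: a a a a a a a A A A  =>  a a a a a a a A A A A   (applied A -> A A)
  Step 18: a a a a a a a A A A A  =>  a a a a a a a A A A A A   (applied A -> A A)
  Step 19: a a a a a a a A A A A A  =>  a a a a a a a a A A A A   (applied A -> a)
  Step 20: a a a a a a a a A A A A  =>  a a a a a a a a a A A A   (applied A -> a)
  Step 21: a a a a a a a a a A A A  =>  a a a a a a a a a a A A   (applied A -> a)
  Step 22: a a a a a a a a a a A A  =>  a a a a a a a a a a A A A   (applied A -> A A)
  Step 23: a a a a a a a a a a A A A  =>  a a a a a a a a a a A A A A   (applied A -> A A)
  Step 24: a a a a a a a a a a A A A A  =>  a a a a a a a a a a a A A A   (applied A -> a)
  Step 25: a a a a a a a a a a a A A A  =>  a a a a a a a a a a a a A A   (applied A -> a)
  Step 26: a a a a a a a a a a a a A A  =>  a a a a a a a a a a a a a A   (applied A -> a)
  Step 27: a a a a a a a a a a a a a A  =>  a a a a a a a a a a a a a A A   (applied A -> A A)
  Step 28: a a a a a a a a a a a a a A A  =>  a a a a a a a a a a a a a A A A   (applied A -> A A)
  Step 29: a a a a a a a a a a a a a A A A  =>  a a a a a a a a a a a a a a A A   (applied A -> a)
  Step 30: a a a a a a a a a a a a a a A A  =>  a a a a a a a a a a a a a a A A A   (applied A -> A A)
  Step 31: a a a a a a a a a a a a a a A A A  =>  a a a a a a a a a a a a a a a A A   (applied A -> a)
  Step 32: a a a a a a a a a a a a a a a A A  =>  a a a a a a a a a a a a a a a A A A   (applied A -> A A)
  Step 33: a a a a a a a a a a a a a a a A A A  =>  a a a a a a a a a a a a a a a a A A   (applied A -> a)
  Step 34: a a a a a a a a a a a a a a a a A A  =>  a a a a a a a a a a a a a a a a a A   (applied A -> a)
  Step 35: a a a a a a a a a a a a a a a a a A  =>  a a a a a a a a a a a a a a a a a A A   (applied A -> A A)
  Step 36: a a a a a a a a a a a a a a a a a A A  =>  a a a a a a a a a a a a a a a a a a A   (applied A -> a)
  Step 37: a a a a a a a a a a a a a a a a a a A  =>  a a a a a a a a a a a a a a a a a a A A   (applied A -> A A)
  Step 38: a a a a a a a a a a a a a a a a a a A A  =>  a a a a a a a a a a a a a a a a a a a A   (applied A -> a)
  Step 39: a a a a a a a a a a a a a a a a a a a A  =>  a a a a a a a a a a a a a a a a a a a A A   (applied A -> A A)
  Step 40: a a a a a a a a a a a a a a a a a a a A A  =>  a a a a a a a a a a a a a a a a a a a a A   (applied A -> a)
  Step 41: a a a a a a a a a a a a a a a a a a a a A  =>  a a a a a a a a a a a a a a a a a a a a a   (applied A -> a)
Final yield: a a a a a a a a a a a a a a a a a a a a a
Total rewrite steps: 41

41


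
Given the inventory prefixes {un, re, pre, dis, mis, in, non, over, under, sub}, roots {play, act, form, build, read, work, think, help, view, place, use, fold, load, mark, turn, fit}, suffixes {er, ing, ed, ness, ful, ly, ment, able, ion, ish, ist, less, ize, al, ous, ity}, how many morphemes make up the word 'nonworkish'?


Segmenting 'nonworkish' against the inventory:
  'non' -> prefix (morpheme 1)
  'work' -> root (morpheme 2)
  'ish' -> suffix (morpheme 3)
Total morphemes: 3

3


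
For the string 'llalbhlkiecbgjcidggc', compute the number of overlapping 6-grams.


String 'llalbhlkiecbgjcidggc' has length L = 20.
Number of overlapping n-grams = L - n + 1
Substituting: 20 - 6 + 1 = 15

15


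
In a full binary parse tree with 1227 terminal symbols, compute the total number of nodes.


Leaf nodes (terminals): 1227
Internal nodes = n - 1 = 1227 - 1 = 1226
Total = leaves + internal = 1227 + 1226 = 2453

2453


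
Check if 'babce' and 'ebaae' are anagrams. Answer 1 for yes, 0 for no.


Sort characters of 'babce': 'abbce'
Sort characters of 'ebaae': 'aabee'
Sorted forms differ -> they are NOT anagrams
Result: 0

0


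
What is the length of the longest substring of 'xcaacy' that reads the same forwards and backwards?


Scanning 'xcaacy' for palindromic substrings.
Substring at positions 1-4: 'caac'.
Check: reverse('caac') = 'caac' -> palindrome confirmed.
Neighbouring characters ('x' / 'y') break symmetry, so it cannot extend further.
No longer palindromic substring exists; longest length = 4

4


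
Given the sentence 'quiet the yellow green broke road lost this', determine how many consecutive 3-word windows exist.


Word trigrams from [8] words:
  Trigram 1: (quiet the yellow)
  Trigram 2: (the yellow green)
  Trigram 3: (yellow green broke)
  Trigram 4: (green broke road)
  Trigram 5: (broke road lost)
  Trigram 6: (road lost this)
Total word trigrams: 8 - 2 = 6

6


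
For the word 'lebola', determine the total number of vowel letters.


Scanning each character of 'lebola':
  Position 1: 'l' -> consonant (running count: 0)
  Position 2: 'e' -> vowel (running count: 1)
  Position 3: 'b' -> consonant (running count: 1)
  Position 4: 'o' -> vowel (running count: 2)
  Position 5: 'l' -> consonant (running count: 2)
  Position 6: 'a' -> vowel (running count: 3)
Total vowels: 3

3


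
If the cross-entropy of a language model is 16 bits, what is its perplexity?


Perplexity formula: PP = 2^H
H = 16
PP = 2^16
PP = 2^16 = 65536

65536


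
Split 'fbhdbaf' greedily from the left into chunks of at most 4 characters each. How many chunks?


'fbhdbaf' has 7 characters.
Chunking with max size 4:
  Chunk 1: 'fbhd' (positions 0-3)
  Chunk 2: 'baf' (positions 4-6)
Total chunks: ceil(7 / 4) = 2

2


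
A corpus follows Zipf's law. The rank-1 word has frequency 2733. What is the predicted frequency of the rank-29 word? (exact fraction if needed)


Zipf's law: freq(rank) = f1 / rank
f1 = 2733, rank = 29
freq = 2733 / 29
GCD(2733, 29) = 1
Simplified: 2733/29

2733/29


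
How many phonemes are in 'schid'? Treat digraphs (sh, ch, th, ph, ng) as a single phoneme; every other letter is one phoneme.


Parsing 'schid' greedily, digraphs first:
  's' -> consonant phoneme (phonemes so far: 1)
  'ch' -> digraph (1 consonant phoneme) (phonemes so far: 2)
  'i' -> vowel phoneme (phonemes so far: 3)
  'd' -> consonant phoneme (phonemes so far: 4)
Total phonemes: 4

4


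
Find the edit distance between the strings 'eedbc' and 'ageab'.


Building DP table for s1='eedbc' (len 5) and s2='ageab' (len 5):
       a  g  e  a  b
    0  1  2  3  4  5
  e 1  1  2  2  3  4
  e 2  2  2  2  3  4
  d 3  3  3  3  3  4
  b 4  4  4  4  4  3
  c 5  5  5  5  5  4
Edit distance = dp[5][5] = 4

4


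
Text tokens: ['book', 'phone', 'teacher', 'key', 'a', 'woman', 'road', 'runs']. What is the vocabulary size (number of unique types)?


Listing all tokens and tracking unique types:
  Token 1: 'book' -> NEW (unique so far: 1)
  Token 2: 'phone' -> NEW (unique so far: 2)
  Token 3: 'teacher' -> NEW (unique so far: 3)
  Token 4: 'key' -> NEW (unique so far: 4)
  Token 5: 'a' -> NEW (unique so far: 5)
  Token 6: 'woman' -> NEW (unique so far: 6)
  Token 7: 'road' -> NEW (unique so far: 7)
  Token 8: 'runs' -> NEW (unique so far: 8)
Unique types: ('a', 'book', 'key', 'phone', 'road', 'runs', 'teacher', 'woman')
Vocabulary size: 8

8


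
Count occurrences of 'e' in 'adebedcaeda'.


Scanning 'adebedcaeda' for 'e':
  Position 2: 'e' -> MATCH (count: 1)
  Position 4: 'e' -> MATCH (count: 2)
  Position 8: 'e' -> MATCH (count: 3)
Total occurrences of 'e': 3

3


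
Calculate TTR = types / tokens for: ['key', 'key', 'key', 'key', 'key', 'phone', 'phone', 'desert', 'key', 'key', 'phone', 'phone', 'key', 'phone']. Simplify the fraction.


Tokens: 14
Unique types: ('desert', 'key', 'phone') = 3
TTR = 3/14
Already in lowest terms.

3/14


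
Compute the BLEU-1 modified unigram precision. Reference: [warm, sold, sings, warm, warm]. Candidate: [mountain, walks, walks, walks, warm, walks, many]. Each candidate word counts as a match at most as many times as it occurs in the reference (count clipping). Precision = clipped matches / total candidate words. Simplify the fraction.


Reference word counts: {'sings': 1, 'sold': 1, 'warm': 3}
Checking each candidate word (with clipping):
  'mountain' -> not in reference -> no match (matches: 0)
  'walks' -> not in reference -> no match (matches: 0)
  'walks' -> not in reference -> no match (matches: 0)
  'walks' -> not in reference -> no match (matches: 0)
  'warm' -> in reference (ref count 3, used 1/3) -> match (matches: 1)
  'walks' -> not in reference -> no match (matches: 1)
  'many' -> not in reference -> no match (matches: 1)
Clipped matches: 1, Candidate length: 7
Precision = 1/7

1/7


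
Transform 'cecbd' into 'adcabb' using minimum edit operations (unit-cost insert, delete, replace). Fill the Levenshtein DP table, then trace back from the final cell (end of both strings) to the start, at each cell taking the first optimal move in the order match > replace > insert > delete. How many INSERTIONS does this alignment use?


Edit distance = 4. Backtracking from cell (5, 6) with preference match > replace > insert > delete,
then listing the resulting alignment 'cecbd' -> 'adcabb' left to right:
  Step 1: replace c->a
  Step 2: replace e->d
  Step 3: keep 'c'
  Step 4: insert 'a' [insertion #1]
  Step 5: keep 'b'
  Step 6: replace d->b
Total insertions: 1

1


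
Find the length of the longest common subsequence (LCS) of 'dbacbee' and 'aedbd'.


DP table for LCS of 'dbacbee' and 'aedbd':
       a  e  d  b  d
    0  0  0  0  0  0
  d 0  0  0  1  1  1
  b 0  0  0  1  2  2
  a 0  1  1  1  2  2
  c 0  1  1  1  2  2
  b 0  1  1  1  2  2
  e 0  1  2  2  2  2
  e 0  1  2  2  2  2
LCS: 'db'
LCS length = 2

2


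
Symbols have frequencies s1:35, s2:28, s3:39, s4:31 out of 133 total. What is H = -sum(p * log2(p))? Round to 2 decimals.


Computing entropy H = -sum(p_i * log2(p_i)):
  s1: p = 35/133 = 0.2632, -p*log2(p) = 0.5068
  s2: p = 28/133 = 0.2105, -p*log2(p) = 0.4732
  s3: p = 39/133 = 0.2932, -p*log2(p) = 0.5190
  s4: p = 31/133 = 0.2331, -p*log2(p) = 0.4897
H = sum of terms = 1.9887
Rounded to 2 decimals: 1.99

1.99


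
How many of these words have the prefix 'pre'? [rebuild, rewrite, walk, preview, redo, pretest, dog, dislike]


Checking each word for prefix 'pre':
  'rebuild' -> no (count: 0)
  'rewrite' -> no (count: 0)
  'walk' -> no (count: 0)
  'preview' -> YES, starts with 'pre' (count: 1)
  'redo' -> no (count: 1)
  'pretest' -> YES, starts with 'pre' (count: 2)
  'dog' -> no (count: 2)
  'dislike' -> no (count: 2)
Total with prefix 'pre': 2

2


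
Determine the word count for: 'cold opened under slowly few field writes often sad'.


Counting words by splitting on spaces:
  Word 1: 'cold'
  Word 2: 'opened'
  Word 3: 'under'
  Word 4: 'slowly'
  Word 5: 'few'
  Word 6: 'field'
  Word 7: 'writes'
  Word 8: 'often'
  Word 9: 'sad'
Total words: 9

9


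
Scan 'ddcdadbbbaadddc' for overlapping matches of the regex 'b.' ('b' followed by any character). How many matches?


Pattern: b. means 'b' followed by any character.
Scanning 'ddcdadbbbaadddc' position-by-position:
  Pos 0: window 'dd' -> no
  Pos 1: window 'dc' -> no
  Pos 2: window 'cd' -> no
  Pos 3: window 'da' -> no
  Pos 4: window 'ad' -> no
  Pos 5: window 'db' -> no
  Pos 6: window 'bb' -> MATCH
  Pos 7: window 'bb' -> MATCH
  Pos 8: window 'ba' -> MATCH
  Pos 9: window 'aa' -> no
  Pos 10: window 'ad' -> no
  Pos 11: window 'dd' -> no
  Pos 12: window 'dd' -> no
  Pos 13: window 'dc' -> no
  Pos 14: window 'c' -> no
Total matches: 3

3


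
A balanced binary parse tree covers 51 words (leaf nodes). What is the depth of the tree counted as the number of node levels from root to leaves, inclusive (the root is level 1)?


In a balanced binary tree with n leaves the deepest leaf is ceil(log2(n)) edges below the root,
so counting node levels inclusive of root and leaves gives ceil(log2(n)) + 1 levels.
log2(51) = 5.6724
ceil(5.6724) = 6
levels = 6 + 1 = 7

7


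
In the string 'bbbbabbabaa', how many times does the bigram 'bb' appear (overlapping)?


Scanning 'bbbbabbabaa' for bigram 'bb':
  Position 0: 'bb' -> MATCH
  Position 1: 'bb' -> MATCH
  Position 2: 'bb' -> MATCH
  Position 3: 'ba' -> no
  Position 4: 'ab' -> no
  Position 5: 'bb' -> MATCH
  Position 6: 'ba' -> no
  Position 7: 'ab' -> no
  Position 8: 'ba' -> no
  Position 9: 'aa' -> no
Total matches: 4

4


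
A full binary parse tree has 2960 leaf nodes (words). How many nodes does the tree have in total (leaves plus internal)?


Leaf nodes (terminals): 2960
Internal nodes = n - 1 = 2960 - 1 = 2959
Total = leaves + internal = 2960 + 2959 = 5919

5919


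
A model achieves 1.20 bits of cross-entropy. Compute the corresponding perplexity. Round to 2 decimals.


Perplexity formula: PP = 2^H
H = 1.20
PP = 2^1.20
Decompose: 2^1.20 = 2^1 * 2^0.20
2^1 = 2, 2^0.20 ~ 1.1486984
PP ~ 2 * 1.1486984 = 2.2973968
Rounded to 2 decimals: 2.30

2.30


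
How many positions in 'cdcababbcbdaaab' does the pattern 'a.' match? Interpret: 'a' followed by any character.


Pattern: a. means 'a' followed by any character.
Scanning 'cdcababbcbdaaab' position-by-position:
  Pos 0: window 'cd' -> no
  Pos 1: window 'dc' -> no
  Pos 2: window 'ca' -> no
  Pos 3: window 'ab' -> MATCH
  Pos 4: window 'ba' -> no
  Pos 5: window 'ab' -> MATCH
  Pos 6: window 'bb' -> no
  Pos 7: window 'bc' -> no
  Pos 8: window 'cb' -> no
  Pos 9: window 'bd' -> no
  Pos 10: window 'da' -> no
  Pos 11: window 'aa' -> MATCH
  Pos 12: window 'aa' -> MATCH
  Pos 13: window 'ab' -> MATCH
  Pos 14: window 'b' -> no
Total matches: 5

5


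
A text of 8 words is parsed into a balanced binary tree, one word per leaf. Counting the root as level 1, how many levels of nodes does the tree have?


In a balanced binary tree with n leaves the deepest leaf is ceil(log2(n)) edges below the root,
so counting node levels inclusive of root and leaves gives ceil(log2(n)) + 1 levels.
log2(8) = 3.0000
ceil(3.0000) = 3
levels = 3 + 1 = 4

4


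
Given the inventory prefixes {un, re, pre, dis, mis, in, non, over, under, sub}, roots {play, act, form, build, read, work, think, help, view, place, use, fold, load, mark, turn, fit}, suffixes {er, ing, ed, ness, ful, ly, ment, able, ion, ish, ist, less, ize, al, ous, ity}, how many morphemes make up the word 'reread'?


Segmenting 'reread' against the inventory:
  're' -> prefix (morpheme 1)
  'read' -> root (morpheme 2)
Total morphemes: 2

2


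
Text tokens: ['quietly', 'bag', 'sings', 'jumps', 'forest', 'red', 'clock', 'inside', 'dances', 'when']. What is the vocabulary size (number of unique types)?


Listing all tokens and tracking unique types:
  Token 1: 'quietly' -> NEW (unique so far: 1)
  Token 2: 'bag' -> NEW (unique so far: 2)
  Token 3: 'sings' -> NEW (unique so far: 3)
  Token 4: 'jumps' -> NEW (unique so far: 4)
  Token 5: 'forest' -> NEW (unique so far: 5)
  Token 6: 'red' -> NEW (unique so far: 6)
  Token 7: 'clock' -> NEW (unique so far: 7)
  Token 8: 'inside' -> NEW (unique so far: 8)
  Token 9: 'dances' -> NEW (unique so far: 9)
  Token 10: 'when' -> NEW (unique so far: 10)
Unique types: ('bag', 'clock', 'dances', 'forest', 'inside', 'jumps', 'quietly', 'red', 'sings', 'when')
Vocabulary size: 10

10


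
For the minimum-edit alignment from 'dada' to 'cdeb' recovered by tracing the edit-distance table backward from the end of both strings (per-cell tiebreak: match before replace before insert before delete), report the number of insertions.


Edit distance = 4. Backtracking from cell (4, 4) with preference match > replace > insert > delete,
then listing the resulting alignment 'dada' -> 'cdeb' left to right:
  Step 1: replace d->c
  Step 2: replace a->d
  Step 3: replace d->e
  Step 4: replace a->b
Total insertions: 0

0


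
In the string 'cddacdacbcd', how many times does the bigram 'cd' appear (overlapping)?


Scanning 'cddacdacbcd' for bigram 'cd':
  Position 0: 'cd' -> MATCH
  Position 1: 'dd' -> no
  Position 2: 'da' -> no
  Position 3: 'ac' -> no
  Position 4: 'cd' -> MATCH
  Position 5: 'da' -> no
  Position 6: 'ac' -> no
  Position 7: 'cb' -> no
  Position 8: 'bc' -> no
  Position 9: 'cd' -> MATCH
Total matches: 3

3


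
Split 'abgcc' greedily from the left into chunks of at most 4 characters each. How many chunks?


'abgcc' has 5 characters.
Chunking with max size 4:
  Chunk 1: 'abgc' (positions 0-3)
  Chunk 2: 'c' (positions 4-4)
Total chunks: ceil(5 / 4) = 2

2


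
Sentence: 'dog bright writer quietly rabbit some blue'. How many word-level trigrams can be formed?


Word trigrams from [7] words:
  Trigram 1: (dog bright writer)
  Trigram 2: (bright writer quietly)
  Trigram 3: (writer quietly rabbit)
  Trigram 4: (quietly rabbit some)
  Trigram 5: (rabbit some blue)
Total word trigrams: 7 - 2 = 5

5


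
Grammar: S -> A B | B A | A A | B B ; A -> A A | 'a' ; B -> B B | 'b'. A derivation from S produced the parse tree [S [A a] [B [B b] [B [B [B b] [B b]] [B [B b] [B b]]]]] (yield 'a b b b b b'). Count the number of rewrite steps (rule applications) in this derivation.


Every bracketed nonterminal node [X ...] in the tree is produced by exactly one rule application.
Reading the tree off as a leftmost derivation:
  Step 1: S  =>  A B   (applied S -> A B)
  Step 2: A B  =>  a B   (applied A -> a)
  Step 3: a B  =>  a B B   (applied B -> B B)
  Step 4: a B B  =>  a b B   (applied B -> b)
  Step 5: a b B  =>  a b B B   (applied B -> B B)
  Step 6: a b B B  =>  a b B B B   (applied B -> B B)
  Step 7: a b B B B  =>  a b b B B   (applied B -> b)
  Step 8: a b b B B  =>  a b b b B   (applied B -> b)
  Step 9: a b b b B  =>  a b b b B B   (applied B -> B B)
  Step 10: a b b b B B  =>  a b b b b B   (applied B -> b)
  Step 11: a b b b b B  =>  a b b b b b   (applied B -> b)
Final yield: a b b b b b
Total rewrite steps: 11

11
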